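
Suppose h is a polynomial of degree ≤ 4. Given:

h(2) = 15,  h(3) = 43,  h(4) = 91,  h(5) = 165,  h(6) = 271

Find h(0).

First differences: 28, 48, 74, 106. Second differences: 20, 26, 32. Third differences: 6, 6.
Level-3 differences are constant, so h has degree 3.
Fitting a degree-3 polynomial gives h(m) = m³ + m² + 4m - 5.
Then h(0) = -5.

-5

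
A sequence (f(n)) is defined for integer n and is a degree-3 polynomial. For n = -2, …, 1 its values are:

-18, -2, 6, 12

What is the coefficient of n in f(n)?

Write f(n) = an³ + bn² + cn + d; the 4 given values yield a linear system in the 4 coefficients.
Solving, f(n) = n³ - n² + 6n + 6.
The coefficient of n is 6.

6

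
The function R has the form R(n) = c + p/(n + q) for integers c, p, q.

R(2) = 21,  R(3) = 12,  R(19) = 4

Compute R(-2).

-3

(R(n) − c)(n + q) = p for each data point; the three points give a linear system in c and q, then p follows.
Solving: c = 3, q = -1, p = 18, so R(n) = 3 + 18/(n − 1).
Then R(-2) = 3 + 18/(-3) = -3.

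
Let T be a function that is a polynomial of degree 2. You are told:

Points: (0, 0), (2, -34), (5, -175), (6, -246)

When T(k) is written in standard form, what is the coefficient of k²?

-6

Write T(k) = ak² + bk + c; the 4 given values yield a linear system in the 3 coefficients.
Solving, T(k) = -6k² - 5k.
The coefficient of k² is -6.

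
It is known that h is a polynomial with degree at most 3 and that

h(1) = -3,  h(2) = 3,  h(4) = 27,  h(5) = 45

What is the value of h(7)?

Write h(x) = ax³ + bx² + cx + d; the 4 given values yield a linear system in the 4 coefficients.
Solving, the leading coefficient vanishes, and h(x) = 2x² - 5.
Then h(7) = 93.

93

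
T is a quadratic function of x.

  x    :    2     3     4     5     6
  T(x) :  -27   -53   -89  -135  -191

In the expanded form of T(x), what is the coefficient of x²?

-5

First differences: -26, -36, -46, -56. Second differences: -10, -10, -10.
Level-2 differences are constant, so T has degree 2.
Fitting a degree-2 polynomial gives T(x) = -5x² - x - 5.
The coefficient of x² is -5.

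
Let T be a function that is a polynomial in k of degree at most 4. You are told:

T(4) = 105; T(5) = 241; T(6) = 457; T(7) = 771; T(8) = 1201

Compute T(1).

-3

Write T(k) = ak^4 + bk³ + ck² + dk + e; the 5 given values yield a linear system in the 5 coefficients.
Solving, the leading coefficient vanishes, and T(k) = 3k³ - 5k² - 2k + 1.
Then T(1) = -3.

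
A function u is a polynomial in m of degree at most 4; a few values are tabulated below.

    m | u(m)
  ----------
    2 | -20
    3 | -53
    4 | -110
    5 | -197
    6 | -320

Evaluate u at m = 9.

Write u(m) = am^4 + bm³ + cm² + dm + e; the 5 given values yield a linear system in the 5 coefficients.
Solving, the leading coefficient vanishes, and u(m) = -m³ - 3m² + m - 2.
Then u(9) = -965.

-965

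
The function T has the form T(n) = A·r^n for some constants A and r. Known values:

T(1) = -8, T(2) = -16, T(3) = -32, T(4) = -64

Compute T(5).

-128

Consecutive ratio: -16/(-8) = 2, and -32/(-16) = 2, so r = 2.
Then A·2^1 = -8 gives A = -4, and T(n) = -4·2^n.
T(5) = -4·2^5 = -128.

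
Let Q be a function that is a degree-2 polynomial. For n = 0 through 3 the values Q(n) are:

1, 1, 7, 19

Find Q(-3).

First differences: 0, 6, 12. Second differences: 6, 6.
Level-2 differences are constant, so Q has degree 2.
Fitting a degree-2 polynomial gives Q(n) = 3n² - 3n + 1.
Then Q(-3) = 37.

37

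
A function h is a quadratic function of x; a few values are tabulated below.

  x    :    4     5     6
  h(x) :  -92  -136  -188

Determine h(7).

Write h(x) = ax² + bx + c; the 3 given values yield a linear system in the 3 coefficients.
Solving, h(x) = -4x² - 8x + 4.
Then h(7) = -248.

-248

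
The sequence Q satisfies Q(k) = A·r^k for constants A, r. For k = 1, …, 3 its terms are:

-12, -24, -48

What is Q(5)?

Consecutive ratio: -24/(-12) = 2, and -48/(-24) = 2, so r = 2.
Then A·2^1 = -12 gives A = -6, and Q(k) = -6·2^k.
Q(5) = -6·2^5 = -192.

-192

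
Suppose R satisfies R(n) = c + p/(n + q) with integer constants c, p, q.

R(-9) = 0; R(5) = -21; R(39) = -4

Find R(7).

-12

(R(n) − c)(n + q) = p for each data point; the three points give a linear system in c and q, then p follows.
Solving: c = -3, q = -3, p = -36, so R(n) = -3 − 36/(n − 3).
Then R(7) = -3 − 36/4 = -12.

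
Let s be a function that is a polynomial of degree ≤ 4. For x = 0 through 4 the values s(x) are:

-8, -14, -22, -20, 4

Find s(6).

Write s(x) = ax^4 + bx³ + cx² + dx + e; the 5 given values yield a linear system in the 5 coefficients.
Solving, the leading coefficient vanishes, and s(x) = 2x³ - 7x² - x - 8.
Then s(6) = 166.

166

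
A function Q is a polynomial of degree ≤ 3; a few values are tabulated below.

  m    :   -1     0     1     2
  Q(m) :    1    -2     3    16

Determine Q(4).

First differences: -3, 5, 13. Second differences: 8, 8.
Level-2 differences are constant, so Q has degree 2.
Fitting a degree-2 polynomial gives Q(m) = 4m² + m - 2.
Then Q(4) = 66.

66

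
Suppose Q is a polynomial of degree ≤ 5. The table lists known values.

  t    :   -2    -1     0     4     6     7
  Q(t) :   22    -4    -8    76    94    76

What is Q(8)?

Write Q(t) = at^5 + bt^4 + ct³ + dt² + et + p; the 6 given values yield a linear system in the 6 coefficients.
Solving, the top 2 coefficients vanish, and Q(t) = -t³ + 8t² + 5t - 8.
Then Q(8) = 32.

32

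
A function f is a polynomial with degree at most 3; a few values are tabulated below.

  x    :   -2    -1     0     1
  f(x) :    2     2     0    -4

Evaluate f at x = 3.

First differences: 0, -2, -4. Second differences: -2, -2.
Level-2 differences are constant, so f has degree 2.
Fitting a degree-2 polynomial gives f(x) = -x² - 3x.
Then f(3) = -18.

-18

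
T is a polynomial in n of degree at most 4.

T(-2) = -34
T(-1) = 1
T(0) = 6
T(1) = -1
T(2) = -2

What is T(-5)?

-499

Write T(n) = an^4 + bn³ + cn² + dn + e; the 5 given values yield a linear system in the 5 coefficients.
Solving, the leading coefficient vanishes, and T(n) = 3n³ - 6n² - 4n + 6.
Then T(-5) = -499.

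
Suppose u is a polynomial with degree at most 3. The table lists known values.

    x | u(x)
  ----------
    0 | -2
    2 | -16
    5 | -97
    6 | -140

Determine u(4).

-62

Write u(x) = ax³ + bx² + cx + d; the 4 given values yield a linear system in the 4 coefficients.
Solving, the leading coefficient vanishes, and u(x) = -4x² + x - 2.
Then u(4) = -62.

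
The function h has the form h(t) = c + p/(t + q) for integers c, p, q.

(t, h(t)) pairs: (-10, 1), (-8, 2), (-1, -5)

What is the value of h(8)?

(h(t) − c)(t + q) = p for each data point; the three points give a linear system in c and q, then p follows.
Solving: c = -1, q = 4, p = -12, so h(t) = -1 − 12/(t + 4).
Then h(8) = -1 − 12/12 = -2.

-2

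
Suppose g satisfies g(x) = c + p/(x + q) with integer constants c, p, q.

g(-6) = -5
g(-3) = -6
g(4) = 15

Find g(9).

0

(g(x) − c)(x + q) = p for each data point; the three points give a linear system in c and q, then p follows.
Solving: c = -3, q = -3, p = 18, so g(x) = -3 + 18/(x − 3).
Then g(9) = -3 + 18/6 = 0.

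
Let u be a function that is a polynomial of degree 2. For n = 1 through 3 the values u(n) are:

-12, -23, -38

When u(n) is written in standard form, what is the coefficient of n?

Write u(n) = an² + bn + c; the 3 given values yield a linear system in the 3 coefficients.
Solving, u(n) = -2n² - 5n - 5.
The coefficient of n is -5.

-5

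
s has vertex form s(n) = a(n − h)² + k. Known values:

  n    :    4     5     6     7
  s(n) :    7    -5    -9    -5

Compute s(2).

First differences -12, -4, 4; second difference 8 = 2a, so a = 4.
Expanding, the n-coefficient is −2ah = -8h; matching it to the data gives h = 6, and then k = -9.
So s(n) = 4(n − 6)² − 9.
s(2) = 4·(-4)² − 9 = 55.

55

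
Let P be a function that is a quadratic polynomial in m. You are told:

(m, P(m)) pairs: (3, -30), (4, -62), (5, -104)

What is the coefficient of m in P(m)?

Write P(m) = am² + bm + c; the 3 given values yield a linear system in the 3 coefficients.
Solving, P(m) = -5m² + 3m + 6.
The coefficient of m is 3.

3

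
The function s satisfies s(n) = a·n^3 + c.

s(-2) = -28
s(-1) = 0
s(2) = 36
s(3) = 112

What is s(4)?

From s(-2) = -28 and s(-1) = 0: -8a + c = -28 and -1a + c = 0.
Subtracting: 7a = 28, so a = 4; then c = -28 − 4·(-8) = 4.
So s(n) = 4n³ + 4, and s(4) = 260.

260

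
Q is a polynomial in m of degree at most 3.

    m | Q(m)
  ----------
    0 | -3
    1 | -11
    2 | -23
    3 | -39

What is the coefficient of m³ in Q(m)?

Write Q(m) = am³ + bm² + cm + d; the 4 given values yield a linear system in the 4 coefficients.
Solving, the leading coefficient vanishes, and Q(m) = -2m² - 6m - 3.
The coefficient of m³ is 0.

0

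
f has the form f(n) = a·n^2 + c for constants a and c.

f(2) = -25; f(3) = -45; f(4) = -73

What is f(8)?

-265

From f(2) = -25 and f(3) = -45: 4a + c = -25 and 9a + c = -45.
Subtracting: 5a = -20, so a = -4; then c = -25 − (-4)·4 = -9.
So f(n) = -4n² − 9, and f(8) = -265.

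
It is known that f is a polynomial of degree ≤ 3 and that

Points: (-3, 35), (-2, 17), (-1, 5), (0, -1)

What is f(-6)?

125

Write f(m) = am³ + bm² + cm + d; the 4 given values yield a linear system in the 4 coefficients.
Solving, the leading coefficient vanishes, and f(m) = 3m² - 3m - 1.
Then f(-6) = 125.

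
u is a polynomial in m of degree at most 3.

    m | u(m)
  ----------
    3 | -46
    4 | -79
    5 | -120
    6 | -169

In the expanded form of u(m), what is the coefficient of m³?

0

Write u(m) = am³ + bm² + cm + d; the 4 given values yield a linear system in the 4 coefficients.
Solving, the leading coefficient vanishes, and u(m) = -4m² - 5m + 5.
The coefficient of m³ is 0.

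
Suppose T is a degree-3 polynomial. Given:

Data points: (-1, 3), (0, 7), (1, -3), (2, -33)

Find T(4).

-177

Write T(k) = ak³ + bk² + ck + d; the 4 given values yield a linear system in the 4 coefficients.
Solving, T(k) = -k³ - 7k² - 2k + 7.
Then T(4) = -177.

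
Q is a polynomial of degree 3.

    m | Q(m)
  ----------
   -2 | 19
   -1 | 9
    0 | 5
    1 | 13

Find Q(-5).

25

Write Q(m) = am³ + bm² + cm + d; the 4 given values yield a linear system in the 4 coefficients.
Solving, Q(m) = m³ + 6m² + m + 5.
Then Q(-5) = 25.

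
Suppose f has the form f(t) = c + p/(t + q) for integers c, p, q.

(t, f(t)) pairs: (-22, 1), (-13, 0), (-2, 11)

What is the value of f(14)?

3

(f(t) − c)(t + q) = p for each data point; the three points give a linear system in c and q, then p follows.
Solving: c = 2, q = 4, p = 18, so f(t) = 2 + 18/(t + 4).
Then f(14) = 2 + 18/18 = 3.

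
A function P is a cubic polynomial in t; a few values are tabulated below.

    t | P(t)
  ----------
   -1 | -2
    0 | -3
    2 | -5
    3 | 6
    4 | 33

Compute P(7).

270

Write P(t) = at³ + bt² + ct + d; the 5 given values yield a linear system in the 4 coefficients.
Solving, P(t) = t³ - t² - 3t - 3.
Then P(7) = 270.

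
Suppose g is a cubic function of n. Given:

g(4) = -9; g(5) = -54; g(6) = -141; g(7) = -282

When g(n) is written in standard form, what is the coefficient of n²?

9

Write g(n) = an³ + bn² + cn + d; the 4 given values yield a linear system in the 4 coefficients.
Solving, g(n) = -2n³ + 9n² - 4n - 9.
The coefficient of n² is 9.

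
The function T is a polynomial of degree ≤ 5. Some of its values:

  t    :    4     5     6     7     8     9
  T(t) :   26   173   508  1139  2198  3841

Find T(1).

-7

First differences: 147, 335, 631, 1059, 1643. Second differences: 188, 296, 428, 584. Third differences: 108, 132, 156. Fourth differences: 24, 24.
Level-4 differences are constant, so T has degree 4.
Fitting a degree-4 polynomial gives T(t) = t^4 - 4t³ + 3t² - 5t - 2.
Then T(1) = -7.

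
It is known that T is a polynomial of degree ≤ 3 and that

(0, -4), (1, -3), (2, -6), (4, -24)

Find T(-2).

-18

Write T(m) = am³ + bm² + cm + d; the 4 given values yield a linear system in the 4 coefficients.
Solving, the leading coefficient vanishes, and T(m) = -2m² + 3m - 4.
Then T(-2) = -18.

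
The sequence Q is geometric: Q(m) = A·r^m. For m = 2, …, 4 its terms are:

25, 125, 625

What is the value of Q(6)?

Consecutive ratio: 125/25 = 5, and 625/125 = 5, so r = 5.
Then A·5^2 = 25 gives A = 1, and Q(m) = 1·5^m.
Q(6) = 1·5^6 = 15625.

15625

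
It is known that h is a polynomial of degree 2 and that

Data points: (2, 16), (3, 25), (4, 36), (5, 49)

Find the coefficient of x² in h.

First differences: 9, 11, 13. Second differences: 2, 2.
Level-2 differences are constant, so h has degree 2.
Fitting a degree-2 polynomial gives h(x) = x² + 4x + 4.
The coefficient of x² is 1.

1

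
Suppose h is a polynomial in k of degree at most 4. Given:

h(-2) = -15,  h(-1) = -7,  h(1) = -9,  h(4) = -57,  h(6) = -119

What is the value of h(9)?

-257

Write h(k) = ak^4 + bk³ + ck² + dk + e; the 5 given values yield a linear system in the 5 coefficients.
Solving, the top 2 coefficients vanish, and h(k) = -3k² - k - 5.
Then h(9) = -257.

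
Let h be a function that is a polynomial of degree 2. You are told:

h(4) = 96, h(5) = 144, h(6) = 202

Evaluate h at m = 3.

58

Write h(m) = am² + bm + c; the 3 given values yield a linear system in the 3 coefficients.
Solving, h(m) = 5m² + 3m + 4.
Then h(3) = 58.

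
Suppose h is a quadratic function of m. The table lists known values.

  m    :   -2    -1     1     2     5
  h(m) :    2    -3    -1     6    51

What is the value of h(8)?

132

Write h(m) = am² + bm + c; the 5 given values yield a linear system in the 3 coefficients.
Solving, h(m) = 2m² + m - 4.
Then h(8) = 132.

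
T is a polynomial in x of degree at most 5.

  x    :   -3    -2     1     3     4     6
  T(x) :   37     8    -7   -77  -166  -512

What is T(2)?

Write T(x) = ax^5 + bx^4 + cx³ + dx² + ex + p; the 6 given values yield a linear system in the 6 coefficients.
Solving, the top 2 coefficients vanish, and T(x) = -2x³ - 2x² - x - 2.
Then T(2) = -28.

-28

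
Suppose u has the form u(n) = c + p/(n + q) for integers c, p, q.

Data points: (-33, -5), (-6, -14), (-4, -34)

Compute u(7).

(u(n) − c)(n + q) = p for each data point; the three points give a linear system in c and q, then p follows.
Solving: c = -4, q = 3, p = 30, so u(n) = -4 + 30/(n + 3).
Then u(7) = -4 + 30/10 = -1.

-1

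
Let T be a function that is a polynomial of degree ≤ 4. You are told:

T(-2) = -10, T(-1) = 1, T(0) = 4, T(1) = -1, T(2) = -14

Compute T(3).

-35

First differences: 11, 3, -5, -13. Second differences: -8, -8, -8.
Level-2 differences are constant, so T has degree 2.
Fitting a degree-2 polynomial gives T(m) = -4m² - m + 4.
Then T(3) = -35.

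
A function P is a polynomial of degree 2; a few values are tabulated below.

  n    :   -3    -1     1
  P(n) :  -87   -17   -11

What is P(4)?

Write P(n) = an² + bn + c; the 3 given values yield a linear system in the 3 coefficients.
Solving, P(n) = -8n² + 3n - 6.
Then P(4) = -122.

-122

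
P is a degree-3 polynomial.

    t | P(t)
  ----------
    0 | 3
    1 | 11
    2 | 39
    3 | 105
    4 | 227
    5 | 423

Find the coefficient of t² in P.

1

First differences: 8, 28, 66, 122, 196. Second differences: 20, 38, 56, 74. Third differences: 18, 18, 18.
Level-3 differences are constant, so P has degree 3.
Fitting a degree-3 polynomial gives P(t) = 3t³ + t² + 4t + 3.
The coefficient of t² is 1.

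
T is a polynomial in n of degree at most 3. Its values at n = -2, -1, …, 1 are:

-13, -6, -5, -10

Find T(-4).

First differences: 7, 1, -5. Second differences: -6, -6.
Level-2 differences are constant, so T has degree 2.
Fitting a degree-2 polynomial gives T(n) = -3n² - 2n - 5.
Then T(-4) = -45.

-45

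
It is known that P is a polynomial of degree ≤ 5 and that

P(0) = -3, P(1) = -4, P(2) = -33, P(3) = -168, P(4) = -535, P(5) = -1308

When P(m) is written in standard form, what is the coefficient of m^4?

Write P(m) = am^5 + bm^4 + cm³ + dm² + em + p; the 6 given values yield a linear system in the 6 coefficients.
Solving, the leading coefficient vanishes, and P(m) = -2m^4 - m³ + 3m² - m - 3.
The coefficient of m^4 is -2.

-2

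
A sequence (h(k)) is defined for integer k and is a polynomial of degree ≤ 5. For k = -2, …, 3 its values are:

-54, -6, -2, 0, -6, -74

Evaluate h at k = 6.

Write h(k) = ak^5 + bk^4 + ck³ + dk² + ek + p; the 6 given values yield a linear system in the 6 coefficients.
Solving, the leading coefficient vanishes, and h(k) = -2k^4 + 3k³ + k² - 2.
Then h(6) = -1910.

-1910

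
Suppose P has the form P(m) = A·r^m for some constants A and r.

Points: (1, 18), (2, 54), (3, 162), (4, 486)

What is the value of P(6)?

Consecutive ratio: 54/18 = 3, and 162/54 = 3, so r = 3.
Then A·3^1 = 18 gives A = 6, and P(m) = 6·3^m.
P(6) = 6·3^6 = 4374.

4374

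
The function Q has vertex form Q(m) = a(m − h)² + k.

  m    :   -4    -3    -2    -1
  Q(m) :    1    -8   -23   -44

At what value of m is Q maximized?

-5

First differences -9, -15, -21; second difference -6 = 2a, so a = -3.
Expanding, the m-coefficient is −2ah = 6h; matching it to the data gives h = -5, and then k = 4.
So Q(m) = -3(m + 5)² + 4.
Hence h = -5.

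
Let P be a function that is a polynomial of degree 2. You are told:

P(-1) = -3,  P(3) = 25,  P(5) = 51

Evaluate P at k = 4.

Write P(k) = ak² + bk + c; the 3 given values yield a linear system in the 3 coefficients.
Solving, P(k) = k² + 5k + 1.
Then P(4) = 37.

37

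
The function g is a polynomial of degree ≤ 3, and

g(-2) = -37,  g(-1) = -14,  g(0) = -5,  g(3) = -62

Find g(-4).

-125

Write g(m) = am³ + bm² + cm + d; the 4 given values yield a linear system in the 4 coefficients.
Solving, the leading coefficient vanishes, and g(m) = -7m² + 2m - 5.
Then g(-4) = -125.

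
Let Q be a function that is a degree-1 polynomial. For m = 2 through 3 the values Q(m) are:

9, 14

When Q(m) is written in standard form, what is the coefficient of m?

5

Write Q(m) = am + b; the 2 given values yield a linear system in the 2 coefficients.
Solving, Q(m) = 5m - 1.
The coefficient of m is 5.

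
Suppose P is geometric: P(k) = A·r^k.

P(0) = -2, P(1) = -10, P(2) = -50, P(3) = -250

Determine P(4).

-1250

Consecutive ratio: -10/(-2) = 5, and -50/(-10) = 5, so r = 5.
Then A·5^0 = -2 gives A = -2, and P(k) = -2·5^k.
P(4) = -2·5^4 = -1250.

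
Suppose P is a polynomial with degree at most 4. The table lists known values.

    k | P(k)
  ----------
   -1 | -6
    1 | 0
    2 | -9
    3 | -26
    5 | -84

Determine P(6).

-125

Write P(k) = ak^4 + bk³ + ck² + dk + e; the 5 given values yield a linear system in the 5 coefficients.
Solving, the top 2 coefficients vanish, and P(k) = -4k² + 3k + 1.
Then P(6) = -125.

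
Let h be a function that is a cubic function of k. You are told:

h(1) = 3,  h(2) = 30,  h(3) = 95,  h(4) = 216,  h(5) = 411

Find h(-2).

First differences: 27, 65, 121, 195. Second differences: 38, 56, 74. Third differences: 18, 18.
Level-3 differences are constant, so h has degree 3.
Fitting a degree-3 polynomial gives h(k) = 3k³ + k² + 3k - 4.
Then h(-2) = -30.

-30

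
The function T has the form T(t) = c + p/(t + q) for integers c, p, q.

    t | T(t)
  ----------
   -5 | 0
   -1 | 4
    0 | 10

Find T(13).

-3

(T(t) − c)(t + q) = p for each data point; the three points give a linear system in c and q, then p follows.
Solving: c = -2, q = -1, p = -12, so T(t) = -2 − 12/(t − 1).
Then T(13) = -2 − 12/12 = -3.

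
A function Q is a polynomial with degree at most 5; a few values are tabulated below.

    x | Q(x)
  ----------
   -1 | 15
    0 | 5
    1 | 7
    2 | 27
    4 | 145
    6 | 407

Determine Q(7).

607

Write Q(x) = ax^5 + bx^4 + cx³ + dx² + ex + p; the 6 given values yield a linear system in the 6 coefficients.
Solving, the top 2 coefficients vanish, and Q(x) = x³ + 6x² - 5x + 5.
Then Q(7) = 607.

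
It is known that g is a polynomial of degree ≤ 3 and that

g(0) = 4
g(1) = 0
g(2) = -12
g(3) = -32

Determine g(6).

-140

First differences: -4, -12, -20. Second differences: -8, -8.
Level-2 differences are constant, so g has degree 2.
Fitting a degree-2 polynomial gives g(n) = -4n² + 4.
Then g(6) = -140.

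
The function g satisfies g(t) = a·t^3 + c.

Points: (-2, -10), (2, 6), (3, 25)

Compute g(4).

From g(-2) = -10 and g(2) = 6: -8a + c = -10 and 8a + c = 6.
Subtracting: 16a = 16, so a = 1; then c = -10 − 1·(-8) = -2.
So g(t) = 1t³ − 2, and g(4) = 62.

62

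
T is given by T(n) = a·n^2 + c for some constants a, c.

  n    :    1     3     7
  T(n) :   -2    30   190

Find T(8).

250

From T(1) = -2 and T(3) = 30: 1a + c = -2 and 9a + c = 30.
Subtracting: 8a = 32, so a = 4; then c = -2 − 4·1 = -6.
So T(n) = 4n² − 6, and T(8) = 250.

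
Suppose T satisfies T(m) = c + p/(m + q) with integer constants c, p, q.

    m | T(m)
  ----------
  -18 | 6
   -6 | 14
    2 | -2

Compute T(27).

3

(T(m) − c)(m + q) = p for each data point; the three points give a linear system in c and q, then p follows.
Solving: c = 4, q = 3, p = -30, so T(m) = 4 − 30/(m + 3).
Then T(27) = 4 − 30/30 = 3.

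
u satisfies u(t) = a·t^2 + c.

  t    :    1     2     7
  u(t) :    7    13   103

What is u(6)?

From u(1) = 7 and u(2) = 13: 1a + c = 7 and 4a + c = 13.
Subtracting: 3a = 6, so a = 2; then c = 7 − 2·1 = 5.
So u(t) = 2t² + 5, and u(6) = 77.

77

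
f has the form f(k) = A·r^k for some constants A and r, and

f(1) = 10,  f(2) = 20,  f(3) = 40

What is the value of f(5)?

Consecutive ratio: 20/10 = 2, and 40/20 = 2, so r = 2.
Then A·2^1 = 10 gives A = 5, and f(k) = 5·2^k.
f(5) = 5·2^5 = 160.

160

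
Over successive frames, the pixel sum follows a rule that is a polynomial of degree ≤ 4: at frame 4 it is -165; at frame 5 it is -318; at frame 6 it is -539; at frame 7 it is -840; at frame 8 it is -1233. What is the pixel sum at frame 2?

-15

Write the value at n as f(n).
First differences: -153, -221, -301, -393. Second differences: -68, -80, -92. Third differences: -12, -12.
Level-3 differences are constant, so f has degree 3.
Fitting a degree-3 polynomial gives f(n) = -2n³ - 4n² + 5n + 7.
Then f(2) = -15.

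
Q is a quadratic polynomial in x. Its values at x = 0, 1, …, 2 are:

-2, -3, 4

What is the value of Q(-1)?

7

Write Q(x) = ax² + bx + c; the 3 given values yield a linear system in the 3 coefficients.
Solving, Q(x) = 4x² - 5x - 2.
Then Q(-1) = 7.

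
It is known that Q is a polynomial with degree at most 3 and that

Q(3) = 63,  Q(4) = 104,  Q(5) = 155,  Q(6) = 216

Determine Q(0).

Write Q(x) = ax³ + bx² + cx + d; the 4 given values yield a linear system in the 4 coefficients.
Solving, the leading coefficient vanishes, and Q(x) = 5x² + 6x.
Then Q(0) = 0.

0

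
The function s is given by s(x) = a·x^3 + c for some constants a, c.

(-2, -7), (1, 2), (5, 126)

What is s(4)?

65

From s(-2) = -7 and s(1) = 2: -8a + c = -7 and 1a + c = 2.
Subtracting: 9a = 9, so a = 1; then c = -7 − 1·(-8) = 1.
So s(x) = 1x³ + 1, and s(4) = 65.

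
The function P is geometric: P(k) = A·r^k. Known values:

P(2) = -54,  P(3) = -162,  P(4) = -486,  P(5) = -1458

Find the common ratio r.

3

Consecutive ratio: -162/(-54) = 3, and -486/(-162) = 3, so r = 3.
Then A·3^2 = -54 gives A = -6, and P(k) = -6·3^k.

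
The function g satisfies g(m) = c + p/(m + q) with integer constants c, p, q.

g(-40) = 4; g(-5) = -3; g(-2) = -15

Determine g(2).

25

(g(m) − c)(m + q) = p for each data point; the three points give a linear system in c and q, then p follows.
Solving: c = 5, q = 0, p = 40, so g(m) = 5 + 40/(m + 0).
Then g(2) = 5 + 40/2 = 25.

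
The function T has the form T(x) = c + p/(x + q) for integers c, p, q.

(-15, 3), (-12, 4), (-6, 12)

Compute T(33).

(T(x) − c)(x + q) = p for each data point; the three points give a linear system in c and q, then p follows.
Solving: c = 0, q = 3, p = -36, so T(x) = -36/(x + 3).
Then T(33) = 0 − 36/36 = -1.

-1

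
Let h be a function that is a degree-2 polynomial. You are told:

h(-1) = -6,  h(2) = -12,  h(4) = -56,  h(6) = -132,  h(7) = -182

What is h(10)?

Write h(n) = an² + bn + c; the 5 given values yield a linear system in the 3 coefficients.
Solving, h(n) = -4n² + 2n.
Then h(10) = -380.

-380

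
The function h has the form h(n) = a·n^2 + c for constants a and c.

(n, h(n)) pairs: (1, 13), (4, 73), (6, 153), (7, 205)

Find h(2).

25

From h(1) = 13 and h(4) = 73: 1a + c = 13 and 16a + c = 73.
Subtracting: 15a = 60, so a = 4; then c = 13 − 4·1 = 9.
So h(n) = 4n² + 9, and h(2) = 25.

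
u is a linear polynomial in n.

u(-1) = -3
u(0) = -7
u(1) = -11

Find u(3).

-19

Write u(n) = an + b; the 3 given values yield a linear system in the 2 coefficients.
Solving, u(n) = -4n - 7.
Then u(3) = -19.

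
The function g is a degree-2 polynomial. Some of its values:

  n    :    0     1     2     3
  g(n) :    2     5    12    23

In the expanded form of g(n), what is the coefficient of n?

Write g(n) = an² + bn + c; the 4 given values yield a linear system in the 3 coefficients.
Solving, g(n) = 2n² + n + 2.
The coefficient of n is 1.

1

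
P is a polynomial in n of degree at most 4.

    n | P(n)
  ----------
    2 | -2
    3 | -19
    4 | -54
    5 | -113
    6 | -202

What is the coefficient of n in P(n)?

First differences: -17, -35, -59, -89. Second differences: -18, -24, -30. Third differences: -6, -6.
Level-3 differences are constant, so P has degree 3.
Fitting a degree-3 polynomial gives P(n) = -n³ + 2n + 2.
The coefficient of n is 2.

2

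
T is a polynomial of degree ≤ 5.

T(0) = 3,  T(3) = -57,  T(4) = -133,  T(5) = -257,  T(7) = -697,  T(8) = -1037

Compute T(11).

Write T(n) = an^5 + bn^4 + cn³ + dn² + en + p; the 6 given values yield a linear system in the 6 coefficients.
Solving, the top 2 coefficients vanish, and T(n) = -2n³ - 2n + 3.
Then T(11) = -2681.

-2681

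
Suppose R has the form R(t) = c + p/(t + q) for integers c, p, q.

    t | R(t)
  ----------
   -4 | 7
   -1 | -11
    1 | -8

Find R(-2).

(R(t) − c)(t + q) = p for each data point; the three points give a linear system in c and q, then p follows.
Solving: c = -5, q = 3, p = -12, so R(t) = -5 − 12/(t + 3).
Then R(-2) = -5 − 12/1 = -17.

-17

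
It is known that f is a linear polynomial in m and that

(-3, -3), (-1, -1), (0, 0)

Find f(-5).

Write f(m) = am + b; the 3 given values yield a linear system in the 2 coefficients.
Solving, f(m) = m.
Then f(-5) = -5.

-5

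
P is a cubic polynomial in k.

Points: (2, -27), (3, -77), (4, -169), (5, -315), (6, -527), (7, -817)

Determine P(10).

-2275

First differences: -50, -92, -146, -212, -290. Second differences: -42, -54, -66, -78. Third differences: -12, -12, -12.
Level-3 differences are constant, so P has degree 3.
Fitting a degree-3 polynomial gives P(k) = -2k³ - 3k² + 3k - 5.
Then P(10) = -2275.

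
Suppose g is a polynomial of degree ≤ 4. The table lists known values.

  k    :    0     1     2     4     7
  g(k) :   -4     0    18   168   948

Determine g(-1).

Write g(k) = ak^4 + bk³ + ck² + dk + e; the 5 given values yield a linear system in the 5 coefficients.
Solving, the leading coefficient vanishes, and g(k) = 3k³ - 2k² + 3k - 4.
Then g(-1) = -12.

-12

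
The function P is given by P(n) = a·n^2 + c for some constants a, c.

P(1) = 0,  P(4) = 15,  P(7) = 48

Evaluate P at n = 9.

From P(1) = 0 and P(4) = 15: 1a + c = 0 and 16a + c = 15.
Subtracting: 15a = 15, so a = 1; then c = 0 − 1·1 = -1.
So P(n) = 1n² − 1, and P(9) = 80.

80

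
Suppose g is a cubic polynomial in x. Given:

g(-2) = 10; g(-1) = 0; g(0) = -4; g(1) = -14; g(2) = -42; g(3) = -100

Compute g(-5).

196

Write g(x) = ax³ + bx² + cx + d; the 6 given values yield a linear system in the 4 coefficients.
Solving, g(x) = -2x³ - 3x² - 5x - 4.
Then g(-5) = 196.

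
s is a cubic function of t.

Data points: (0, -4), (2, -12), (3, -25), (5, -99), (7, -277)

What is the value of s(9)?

Write s(t) = at³ + bt² + ct + d; the 5 given values yield a linear system in the 4 coefficients.
Solving, s(t) = -t³ + 2t² - 4t - 4.
Then s(9) = -607.

-607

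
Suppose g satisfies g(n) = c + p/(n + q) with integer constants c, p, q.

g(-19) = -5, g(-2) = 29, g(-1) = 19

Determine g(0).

14

(g(n) − c)(n + q) = p for each data point; the three points give a linear system in c and q, then p follows.
Solving: c = -1, q = 4, p = 60, so g(n) = -1 + 60/(n + 4).
Then g(0) = -1 + 60/4 = 14.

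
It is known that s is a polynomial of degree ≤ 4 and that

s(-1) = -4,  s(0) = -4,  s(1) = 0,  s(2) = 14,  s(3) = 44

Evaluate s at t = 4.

96

First differences: 0, 4, 14, 30. Second differences: 4, 10, 16. Third differences: 6, 6.
Level-3 differences are constant, so s has degree 3.
Fitting a degree-3 polynomial gives s(t) = t³ + 2t² + t - 4.
Then s(4) = 96.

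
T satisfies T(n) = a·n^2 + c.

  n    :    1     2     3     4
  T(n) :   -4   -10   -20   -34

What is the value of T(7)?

From T(1) = -4 and T(2) = -10: 1a + c = -4 and 4a + c = -10.
Subtracting: 3a = -6, so a = -2; then c = -4 − (-2)·1 = -2.
So T(n) = -2n² − 2, and T(7) = -100.

-100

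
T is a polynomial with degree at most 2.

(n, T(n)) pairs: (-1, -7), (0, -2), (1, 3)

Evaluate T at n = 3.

Write T(n) = an² + bn + c; the 3 given values yield a linear system in the 3 coefficients.
Solving, the leading coefficient vanishes, and T(n) = 5n - 2.
Then T(3) = 13.

13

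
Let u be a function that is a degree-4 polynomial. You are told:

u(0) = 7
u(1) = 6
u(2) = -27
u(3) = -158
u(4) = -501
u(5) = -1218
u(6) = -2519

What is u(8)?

-7953

Write u(t) = at^4 + bt³ + ct² + dt + e; the 7 given values yield a linear system in the 5 coefficients.
Solving, u(t) = -2t^4 + t³ - 5t² + 5t + 7.
Then u(8) = -7953.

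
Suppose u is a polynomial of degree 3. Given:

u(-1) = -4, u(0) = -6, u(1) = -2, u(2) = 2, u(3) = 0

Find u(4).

Write u(k) = ak³ + bk² + ck + d; the 5 given values yield a linear system in the 4 coefficients.
Solving, u(k) = -k³ + 3k² + 2k - 6.
Then u(4) = -14.

-14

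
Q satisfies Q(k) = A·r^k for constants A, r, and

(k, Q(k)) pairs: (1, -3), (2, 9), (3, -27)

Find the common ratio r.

-3

Consecutive ratio: 9/(-3) = -3, and -27/9 = -3, so r = -3.
Then A·(-3)^1 = -3 gives A = 1, and Q(k) = 1·(-3)^k.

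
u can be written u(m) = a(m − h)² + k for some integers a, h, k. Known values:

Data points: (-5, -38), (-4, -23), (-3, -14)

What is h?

First differences 15, 9; second difference -6 = 2a, so a = -3.
Expanding, the m-coefficient is −2ah = 6h; matching it to the data gives h = -2, and then k = -11.
So u(m) = -3(m + 2)² − 11.
Hence h = -2.

-2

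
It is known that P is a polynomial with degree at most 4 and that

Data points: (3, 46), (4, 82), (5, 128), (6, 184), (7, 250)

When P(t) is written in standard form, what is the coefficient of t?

1

First differences: 36, 46, 56, 66. Second differences: 10, 10, 10.
Level-2 differences are constant, so P has degree 2.
Fitting a degree-2 polynomial gives P(t) = 5t² + t - 2.
The coefficient of t is 1.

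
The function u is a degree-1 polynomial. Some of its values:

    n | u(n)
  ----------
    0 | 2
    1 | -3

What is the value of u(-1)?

Write u(n) = an + b; the 2 given values yield a linear system in the 2 coefficients.
Solving, u(n) = -5n + 2.
Then u(-1) = 7.

7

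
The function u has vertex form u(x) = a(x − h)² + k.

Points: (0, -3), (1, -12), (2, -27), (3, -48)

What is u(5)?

-108

First differences -9, -15, -21; second difference -6 = 2a, so a = -3.
Expanding, the x-coefficient is −2ah = 6h; matching it to the data gives h = -1, and then k = 0.
So u(x) = -3(x + 1)² + 0.
u(5) = -3·6² + 0 = -108.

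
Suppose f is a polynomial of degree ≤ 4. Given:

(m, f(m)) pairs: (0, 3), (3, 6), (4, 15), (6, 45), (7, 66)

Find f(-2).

Write f(m) = am^4 + bm³ + cm² + dm + e; the 5 given values yield a linear system in the 5 coefficients.
Solving, the top 2 coefficients vanish, and f(m) = 2m² - 5m + 3.
Then f(-2) = 21.

21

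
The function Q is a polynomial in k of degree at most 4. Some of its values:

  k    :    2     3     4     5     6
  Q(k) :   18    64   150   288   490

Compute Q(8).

1134

First differences: 46, 86, 138, 202. Second differences: 40, 52, 64. Third differences: 12, 12.
Level-3 differences are constant, so Q has degree 3.
Fitting a degree-3 polynomial gives Q(k) = 2k³ + 2k² - 2k - 2.
Then Q(8) = 1134.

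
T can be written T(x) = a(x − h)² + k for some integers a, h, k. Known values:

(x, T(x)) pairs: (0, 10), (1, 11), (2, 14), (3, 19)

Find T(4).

26

First differences 1, 3, 5; second difference 2 = 2a, so a = 1.
Expanding, the x-coefficient is −2ah = -2h; matching it to the data gives h = 0, and then k = 10.
So T(x) = 1(x + 0)² + 10.
T(4) = 1·4² + 10 = 26.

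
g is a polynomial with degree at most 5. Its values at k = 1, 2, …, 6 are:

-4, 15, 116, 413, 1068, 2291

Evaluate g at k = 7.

First differences: 19, 101, 297, 655, 1223. Second differences: 82, 196, 358, 568. Third differences: 114, 162, 210. Fourth differences: 48, 48.
Level-4 differences are constant, so g has degree 4.
Fitting a degree-4 polynomial gives g(k) = 2k^4 - k³ - 3k² + 5k - 7.
Then g(7) = 4340.

4340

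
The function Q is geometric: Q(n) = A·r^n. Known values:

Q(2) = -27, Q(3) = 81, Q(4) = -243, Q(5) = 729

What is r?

Consecutive ratio: 81/(-27) = -3, and -243/81 = -3, so r = -3.
Then A·(-3)^2 = -27 gives A = -3, and Q(n) = -3·(-3)^n.

-3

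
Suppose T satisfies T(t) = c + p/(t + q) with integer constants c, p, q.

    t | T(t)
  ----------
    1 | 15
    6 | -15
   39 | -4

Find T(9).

-9

(T(t) − c)(t + q) = p for each data point; the three points give a linear system in c and q, then p follows.
Solving: c = -3, q = -3, p = -36, so T(t) = -3 − 36/(t − 3).
Then T(9) = -3 − 36/6 = -9.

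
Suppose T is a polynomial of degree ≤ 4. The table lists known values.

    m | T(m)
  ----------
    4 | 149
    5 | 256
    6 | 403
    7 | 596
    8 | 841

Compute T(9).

Write T(m) = am^4 + bm³ + cm² + dm + e; the 5 given values yield a linear system in the 5 coefficients.
Solving, the leading coefficient vanishes, and T(m) = m³ + 5m² + m + 1.
Then T(9) = 1144.

1144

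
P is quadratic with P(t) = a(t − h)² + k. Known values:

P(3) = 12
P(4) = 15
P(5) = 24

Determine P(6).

39

First differences 3, 9; second difference 6 = 2a, so a = 3.
Expanding, the t-coefficient is −2ah = -6h; matching it to the data gives h = 3, and then k = 12.
So P(t) = 3(t − 3)² + 12.
P(6) = 3·3² + 12 = 39.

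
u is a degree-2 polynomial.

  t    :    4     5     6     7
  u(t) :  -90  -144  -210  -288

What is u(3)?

Write u(t) = at² + bt + c; the 4 given values yield a linear system in the 3 coefficients.
Solving, u(t) = -6t² + 6.
Then u(3) = -48.

-48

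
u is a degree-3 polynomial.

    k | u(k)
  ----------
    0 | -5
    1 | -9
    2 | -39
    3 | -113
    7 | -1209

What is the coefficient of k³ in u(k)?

Write u(k) = ak³ + bk² + ck + d; the 5 given values yield a linear system in the 4 coefficients.
Solving, u(k) = -3k³ - 4k² + 3k - 5.
The coefficient of k³ is -3.

-3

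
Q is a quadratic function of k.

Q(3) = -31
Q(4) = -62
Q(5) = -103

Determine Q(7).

-215

Write Q(k) = ak² + bk + c; the 3 given values yield a linear system in the 3 coefficients.
Solving, Q(k) = -5k² + 4k + 2.
Then Q(7) = -215.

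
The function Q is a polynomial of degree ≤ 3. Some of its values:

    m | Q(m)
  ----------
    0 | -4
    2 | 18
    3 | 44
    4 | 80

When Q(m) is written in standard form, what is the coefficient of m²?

Write Q(m) = am³ + bm² + cm + d; the 4 given values yield a linear system in the 4 coefficients.
Solving, the leading coefficient vanishes, and Q(m) = 5m² + m - 4.
The coefficient of m² is 5.

5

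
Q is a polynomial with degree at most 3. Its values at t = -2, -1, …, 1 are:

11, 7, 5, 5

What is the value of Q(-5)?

First differences: -4, -2, 0. Second differences: 2, 2.
Level-2 differences are constant, so Q has degree 2.
Fitting a degree-2 polynomial gives Q(t) = t² - t + 5.
Then Q(-5) = 35.

35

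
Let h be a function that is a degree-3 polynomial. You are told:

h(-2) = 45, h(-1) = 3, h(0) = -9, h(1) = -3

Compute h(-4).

267

Write h(n) = an³ + bn² + cn + d; the 4 given values yield a linear system in the 4 coefficients.
Solving, h(n) = -2n³ + 9n² - n - 9.
Then h(-4) = 267.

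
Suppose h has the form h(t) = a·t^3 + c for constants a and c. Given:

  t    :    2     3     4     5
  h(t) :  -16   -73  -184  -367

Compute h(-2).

From h(2) = -16 and h(3) = -73: 8a + c = -16 and 27a + c = -73.
Subtracting: 19a = -57, so a = -3; then c = -16 − (-3)·8 = 8.
So h(t) = -3t³ + 8, and h(-2) = 32.

32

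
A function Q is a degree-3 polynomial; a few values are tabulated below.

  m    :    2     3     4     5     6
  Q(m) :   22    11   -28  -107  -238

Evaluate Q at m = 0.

8

First differences: -11, -39, -79, -131. Second differences: -28, -40, -52. Third differences: -12, -12.
Level-3 differences are constant, so Q has degree 3.
Fitting a degree-3 polynomial gives Q(m) = -2m³ + 4m² + 7m + 8.
Then Q(0) = 8.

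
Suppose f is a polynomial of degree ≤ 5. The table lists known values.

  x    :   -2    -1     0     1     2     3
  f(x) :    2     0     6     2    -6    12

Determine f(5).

366

First differences: -2, 6, -4, -8, 18. Second differences: 8, -10, -4, 26. Third differences: -18, 6, 30. Fourth differences: 24, 24.
Level-4 differences are constant, so f has degree 4.
Fitting a degree-4 polynomial gives f(x) = x^4 - x³ - 6x² + 2x + 6.
Then f(5) = 366.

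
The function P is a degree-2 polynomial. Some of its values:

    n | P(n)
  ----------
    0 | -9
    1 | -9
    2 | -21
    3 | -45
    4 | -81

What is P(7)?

-261

Write P(n) = an² + bn + c; the 5 given values yield a linear system in the 3 coefficients.
Solving, P(n) = -6n² + 6n - 9.
Then P(7) = -261.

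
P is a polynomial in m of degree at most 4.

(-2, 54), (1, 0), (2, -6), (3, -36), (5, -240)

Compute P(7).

-756

Write P(m) = am^4 + bm³ + cm² + dm + e; the 5 given values yield a linear system in the 5 coefficients.
Solving, the leading coefficient vanishes, and P(m) = -3m³ + 6m² - 3m.
Then P(7) = -756.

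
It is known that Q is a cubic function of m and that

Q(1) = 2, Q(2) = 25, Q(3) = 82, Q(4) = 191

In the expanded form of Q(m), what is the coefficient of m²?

Write Q(m) = am³ + bm² + cm + d; the 4 given values yield a linear system in the 4 coefficients.
Solving, Q(m) = 3m³ - m² + 5m - 5.
The coefficient of m² is -1.

-1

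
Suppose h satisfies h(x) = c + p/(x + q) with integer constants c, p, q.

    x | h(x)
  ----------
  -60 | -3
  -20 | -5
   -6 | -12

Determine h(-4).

(h(x) − c)(x + q) = p for each data point; the three points give a linear system in c and q, then p follows.
Solving: c = -2, q = 0, p = 60, so h(x) = -2 + 60/(x + 0).
Then h(-4) = -2 + 60/(-4) = -17.

-17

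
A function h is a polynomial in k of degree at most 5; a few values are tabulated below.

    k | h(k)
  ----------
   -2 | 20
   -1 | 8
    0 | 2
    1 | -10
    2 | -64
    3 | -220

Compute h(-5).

First differences: -12, -6, -12, -54, -156. Second differences: 6, -6, -42, -102. Third differences: -12, -36, -60. Fourth differences: -24, -24.
Level-4 differences are constant, so h has degree 4.
Fitting a degree-4 polynomial gives h(k) = -k^4 - 4k³ - 2k² - 5k + 2.
Then h(-5) = -148.

-148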